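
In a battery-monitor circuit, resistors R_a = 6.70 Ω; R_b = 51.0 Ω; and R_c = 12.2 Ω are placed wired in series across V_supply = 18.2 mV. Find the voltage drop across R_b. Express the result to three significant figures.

V ≈ 13.3 mV

Series total: ΣR = 6.70 + 51.0 + 12.2 = 69.90 Ω.
Voltage divider: V = V_supply · (51.00 / 69.90) = 18.2 × 0.7296 = 13.28 mV.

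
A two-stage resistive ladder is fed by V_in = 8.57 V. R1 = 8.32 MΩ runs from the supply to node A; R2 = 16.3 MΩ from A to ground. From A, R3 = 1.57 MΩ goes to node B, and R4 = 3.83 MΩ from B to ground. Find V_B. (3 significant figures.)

V_B ≈ 1.99 V

Looking into the second stage from A: R3 + R4 = 5.400 MΩ appears in parallel with R2.
Effective lower resistance at A: R2 ‖ 5.400 = 4.056 MΩ.
V_A = 8.57 × 4.056/(8.32 + 4.056) = 2.809 V.
V_B = V_A × 0.7093 = 1.992 V.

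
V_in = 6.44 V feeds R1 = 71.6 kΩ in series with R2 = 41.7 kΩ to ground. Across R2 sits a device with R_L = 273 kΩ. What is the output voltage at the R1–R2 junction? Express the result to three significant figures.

The load sits in parallel with R2, giving an effective lower resistance R2' = R2·R_L/(R2+R_L) = 36.17 kΩ.
Now apply the divider: V_out = 6.44 × 0.3356 = 2.162 V.
(Unloaded it would be 2.37 V; the load pulls it down.)

V_out ≈ 2.16 V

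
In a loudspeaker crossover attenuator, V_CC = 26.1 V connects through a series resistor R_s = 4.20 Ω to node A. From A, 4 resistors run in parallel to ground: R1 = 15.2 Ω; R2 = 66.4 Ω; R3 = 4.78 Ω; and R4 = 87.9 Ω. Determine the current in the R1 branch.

Parallel bank: R_p = 1/(1/15.2 + 1/66.4 + 1/4.78 + 1/87.9) = 3.318 Ω.
V_A by voltage divider: V_A = 26.1 × 3.318/(4.20 + 3.318) = 11.52 V.
Branch current I = V_A/R1 = 11.52/15.2 = 0.7578 A.

I ≈ 0.758 A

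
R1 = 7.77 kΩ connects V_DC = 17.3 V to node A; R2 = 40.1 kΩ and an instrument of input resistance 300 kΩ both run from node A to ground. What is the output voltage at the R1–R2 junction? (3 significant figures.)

R2 ‖ R_L = (40.1 × 300)/(40.1 + 300) = 35.37 kΩ.
Then V_out = V_DC · R2'/(R1 + R2') = 17.3 × 35.37/43.14 = 14.18 V.

V_out ≈ 14.2 V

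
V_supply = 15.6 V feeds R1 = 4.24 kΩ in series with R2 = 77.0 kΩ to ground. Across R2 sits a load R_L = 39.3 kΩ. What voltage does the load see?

V_out ≈ 13.4 V

First combine the lower leg with the load: R2 ‖ R_L = 26.02 kΩ.
Then V_out = V_supply · R2'/(R1 + R2') = 15.6 × 26.02/30.26 = 13.41 V.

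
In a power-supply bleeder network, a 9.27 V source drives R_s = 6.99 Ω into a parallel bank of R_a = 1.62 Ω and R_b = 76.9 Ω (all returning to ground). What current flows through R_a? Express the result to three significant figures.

I ≈ 1.06 A

Parallel bank: R_p = 1/(1/1.62 + 1/76.9) = 1.587 Ω.
Node voltage V_A = V_DC · R_p/(R_s + R_p) = 9.27 × 0.1850 = 1.715 V.
Branch current I = V_A/R_a = 1.715/1.62 = 1.059 A.
(Equivalently: I_total = 1.081 A, then current-divider fraction G_k/ΣG = 0.9794.)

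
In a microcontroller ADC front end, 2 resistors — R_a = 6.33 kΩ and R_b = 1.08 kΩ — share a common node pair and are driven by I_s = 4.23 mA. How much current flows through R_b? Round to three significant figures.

I ≈ 3.61 mA

With just two branches, the current splits inversely with resistance.
I(R_b) = 4.23 × 6.33/(6.33 + 1.08) = 4.23 × 0.8543 = 3.613 mA.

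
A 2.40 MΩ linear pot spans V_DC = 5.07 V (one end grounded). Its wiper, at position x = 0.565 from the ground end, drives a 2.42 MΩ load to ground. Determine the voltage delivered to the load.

V_out ≈ 2.30 V

Split the track: R_lower = x·R_p = 1.356 MΩ, R_upper = (1−x)·R_p = 1.044 MΩ.
R_L loads the lower segment: effective lower R = 0.8690 MΩ.
V_out = 5.07 × 0.8690/(1.044 + 0.8690) = 2.303 V.
(Unloaded: V_out = x·V_DC = 2.86 V.)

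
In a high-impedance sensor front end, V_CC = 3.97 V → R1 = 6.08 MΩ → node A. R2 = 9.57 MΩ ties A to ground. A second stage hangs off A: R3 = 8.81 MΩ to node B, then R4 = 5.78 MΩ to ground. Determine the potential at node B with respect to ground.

V_B ≈ 0.766 V

Node A sees R2 in parallel with the series input of stage 2, R3 + R4 = 14.59 MΩ.
Effective lower resistance at A: R2 ‖ 14.59 = 5.779 MΩ.
V_A = 3.97 × 5.779/(6.08 + 5.779) = 1.935 V.
Then the unloaded second divider: V_B = V_A × R4/(R3+R4) = 1.935 × 0.3962 = 0.7664 V.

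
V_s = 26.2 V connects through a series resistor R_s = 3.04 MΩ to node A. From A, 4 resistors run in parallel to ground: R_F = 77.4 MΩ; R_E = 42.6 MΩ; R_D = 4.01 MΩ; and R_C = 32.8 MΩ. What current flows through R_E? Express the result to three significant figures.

I ≈ 0.314 µA

Combine the parallel branches: R_p = (1/77.4 + 1/42.6 + 1/4.01 + 1/32.8)⁻¹ = 3.162 MΩ.
V_A = 26.2 × 3.162/6.202 = 13.36 V.
I(R_E) = V_A / R_E = 13.36/42.6 = 0.3136 µA.
(Check via current divider: I_total = 4.224 µA; share G_k/ΣG = 0.07422 → same result.)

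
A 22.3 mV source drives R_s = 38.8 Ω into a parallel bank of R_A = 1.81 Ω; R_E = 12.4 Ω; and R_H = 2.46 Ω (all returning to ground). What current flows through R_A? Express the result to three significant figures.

I ≈ 0.298 mA

Combine the parallel branches: R_p = (1/1.81 + 1/12.4 + 1/2.46)⁻¹ = 0.9619 Ω.
V_A by voltage divider: V_A = 22.3 × 0.9619/(38.8 + 0.9619) = 0.5395 mV.
Branch current I = V_A/R_A = 0.5395/1.81 = 0.2980 mA.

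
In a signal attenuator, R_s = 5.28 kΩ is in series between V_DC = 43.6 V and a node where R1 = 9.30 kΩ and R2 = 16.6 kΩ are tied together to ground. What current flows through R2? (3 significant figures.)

I ≈ 1.39 mA

Parallel bank: R_p = 1/(1/9.30 + 1/16.6) = 5.961 kΩ.
V_A by voltage divider: V_A = 43.6 × 5.961/(5.28 + 5.961) = 23.12 V.
Branch current I = V_A/R2 = 23.12/16.6 = 1.393 mA.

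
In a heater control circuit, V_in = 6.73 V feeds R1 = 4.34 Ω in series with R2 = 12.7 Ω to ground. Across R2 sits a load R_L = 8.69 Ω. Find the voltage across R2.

V_out ≈ 3.66 V

R2 ‖ R_L = (12.7 × 8.69)/(12.7 + 8.69) = 5.160 Ω.
Now apply the divider: V_out = 6.73 × 0.5431 = 3.655 V.
(Unloaded it would be 5.02 V; the load pulls it down.)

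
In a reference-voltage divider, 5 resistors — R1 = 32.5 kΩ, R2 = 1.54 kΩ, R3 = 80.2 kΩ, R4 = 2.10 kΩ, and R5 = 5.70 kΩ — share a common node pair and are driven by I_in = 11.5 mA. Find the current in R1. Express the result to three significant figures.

Total conductance ΣG = 1/32.5 + 1/1.54 + 1/80.2 + 1/2.10 + 1/5.70 = 1.344 (units of 1/kΩ).
R1 takes the fraction G_k/ΣG = 0.03077/1.344 = 0.02289, so I = 11.5 × 0.02289 = 0.2632 mA.

I ≈ 0.263 mA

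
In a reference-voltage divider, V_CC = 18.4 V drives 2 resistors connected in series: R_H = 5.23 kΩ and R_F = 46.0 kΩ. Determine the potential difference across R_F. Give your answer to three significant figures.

Total series resistance ΣR = 5.23 + 46.0 = 51.23 kΩ.
By the voltage-divider rule, V = 18.4 × 46.00/51.23 = 16.52 V.

V ≈ 16.5 V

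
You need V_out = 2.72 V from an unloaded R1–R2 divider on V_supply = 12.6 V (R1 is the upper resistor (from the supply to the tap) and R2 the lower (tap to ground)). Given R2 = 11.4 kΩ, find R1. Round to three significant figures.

Required fraction k = V_out/V_supply = 0.2159.
Rearranging, R1 = R2·(1−k)/k = 11.4 × 3.632 = 41.41 kΩ.

R1 ≈ 41.4 kΩ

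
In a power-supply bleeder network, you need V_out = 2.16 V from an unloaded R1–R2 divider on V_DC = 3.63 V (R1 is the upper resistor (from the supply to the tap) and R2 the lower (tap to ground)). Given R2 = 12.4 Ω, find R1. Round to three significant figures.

R1 ≈ 8.44 Ω

V_out/V_DC = R2/(R1+R2) = 0.5950.
So R1 = R2 · (V_DC/V_out − 1) = 12.4 × (3.63/2.16 − 1) = 12.4 × 0.6806 = 8.439 Ω.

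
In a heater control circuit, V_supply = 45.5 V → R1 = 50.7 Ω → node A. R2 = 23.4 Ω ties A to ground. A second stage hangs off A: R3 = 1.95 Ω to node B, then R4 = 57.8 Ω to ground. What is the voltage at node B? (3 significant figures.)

V_B ≈ 11.0 V

The second stage (R3 + R4 = 59.75 Ω) loads node A in parallel with R2.
Effective lower resistance at A: R2 ‖ 59.75 = 16.81 Ω.
First divider: V_A = V_supply · 16.81/(50.7 + 16.81) = 11.33 V.
Stage 2 is unloaded, so V_B = V_A · R4/(R3+R4) = 11.33 × 57.8/59.75 = 10.96 V.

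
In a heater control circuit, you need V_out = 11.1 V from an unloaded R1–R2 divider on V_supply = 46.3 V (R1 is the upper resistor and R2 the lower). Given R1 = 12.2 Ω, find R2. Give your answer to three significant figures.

V_out/V_supply = R2/(R1+R2) = 0.2397.
Rearranging, R2 = R1·k/(1−k) = 12.2 × 0.3153 = 3.847 Ω.

R2 ≈ 3.85 Ω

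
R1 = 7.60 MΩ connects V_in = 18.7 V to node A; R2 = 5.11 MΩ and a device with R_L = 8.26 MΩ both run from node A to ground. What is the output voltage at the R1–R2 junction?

V_out ≈ 5.49 V

The load sits in parallel with R2, giving an effective lower resistance R2' = R2·R_L/(R2+R_L) = 3.157 MΩ.
Voltage divider with the loaded lower leg: V_out = 18.7 × 3.157/(7.60 + 3.157) = 18.7 × 0.2935 = 5.488 V.
(Unloaded it would be 7.52 V; the load pulls it down.)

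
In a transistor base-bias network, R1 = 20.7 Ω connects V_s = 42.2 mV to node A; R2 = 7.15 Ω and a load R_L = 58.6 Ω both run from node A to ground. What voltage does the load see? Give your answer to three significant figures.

First combine the lower leg with the load: R2 ‖ R_L = 6.372 Ω.
Then V_out = V_s · R2'/(R1 + R2') = 42.2 × 6.372/27.07 = 9.933 mV.

V_out ≈ 9.93 mV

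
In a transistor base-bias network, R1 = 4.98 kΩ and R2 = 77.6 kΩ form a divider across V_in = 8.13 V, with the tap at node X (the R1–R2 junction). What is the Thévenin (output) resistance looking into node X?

With V_in suppressed (replaced by a short), R_th = R1 ‖ R2 = (4.980 × 77.6)/(4.980 + 77.6) = 4.680 kΩ.

R_th ≈ 4.68 kΩ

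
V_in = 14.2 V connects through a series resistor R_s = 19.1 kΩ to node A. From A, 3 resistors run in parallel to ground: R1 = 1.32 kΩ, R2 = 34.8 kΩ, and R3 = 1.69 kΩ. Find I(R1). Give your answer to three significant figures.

I ≈ 0.394 mA

Equivalent of the parallel group: R_p = 0.7257 kΩ.
V_A = 14.2 × 0.7257/19.83 = 0.5198 V.
I(R1) = V_A / R1 = 0.5198/1.32 = 0.3938 mA.
(Equivalently: I_total = 0.7162 mA, then current-divider fraction G_k/ΣG = 0.5498.)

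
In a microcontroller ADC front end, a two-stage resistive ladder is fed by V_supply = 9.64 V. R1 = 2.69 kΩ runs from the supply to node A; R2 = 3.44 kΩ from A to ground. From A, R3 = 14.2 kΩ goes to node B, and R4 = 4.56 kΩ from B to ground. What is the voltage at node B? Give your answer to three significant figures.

Looking into the second stage from A: R3 + R4 = 18.76 kΩ appears in parallel with R2.
Effective lower resistance at A: R2 ‖ 18.76 = 2.907 kΩ.
V_A = 9.64 × 2.907/(2.69 + 2.907) = 5.007 V.
V_B = V_A × 0.2431 = 1.217 V.

V_B ≈ 1.22 V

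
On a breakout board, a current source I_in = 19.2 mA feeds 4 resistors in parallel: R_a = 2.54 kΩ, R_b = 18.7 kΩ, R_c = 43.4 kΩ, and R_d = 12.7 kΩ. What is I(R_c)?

I ≈ 0.806 mA

ΣG = 1/2.54 + 1/18.7 + 1/43.4 + 1/12.7 = 0.5490.
R_c takes the fraction G_k/ΣG = 0.02304/0.5490 = 0.04197, so I = 19.2 × 0.04197 = 0.8059 mA.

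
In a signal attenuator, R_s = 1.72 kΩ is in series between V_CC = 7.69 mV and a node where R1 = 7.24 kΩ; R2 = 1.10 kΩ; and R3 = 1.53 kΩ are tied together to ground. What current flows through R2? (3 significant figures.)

Combine the parallel branches: R_p = (1/7.24 + 1/1.10 + 1/1.53)⁻¹ = 0.5880 kΩ.
Node voltage V_A = V_CC · R_p/(R_s + R_p) = 7.69 × 0.2548 = 1.959 mV.
I(R2) = V_A / R2 = 1.959/1.10 = 1.781 µA.
(Equivalently: I_total = 3.332 µA, then current-divider fraction G_k/ΣG = 0.5345.)

I ≈ 1.78 µA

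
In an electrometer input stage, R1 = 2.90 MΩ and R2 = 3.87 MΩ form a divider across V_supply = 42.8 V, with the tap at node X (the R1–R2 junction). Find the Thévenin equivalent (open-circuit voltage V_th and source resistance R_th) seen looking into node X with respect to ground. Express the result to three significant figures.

V_th ≈ 24.5 V, R_th ≈ 1.66 MΩ

With X open, the divider is unloaded: V_th = 42.8 × 3.87/6.770 = 24.47 V.
With V_supply suppressed (replaced by a short), R_th = R1 ‖ R2 = (2.900 × 3.87)/(2.900 + 3.87) = 1.658 MΩ.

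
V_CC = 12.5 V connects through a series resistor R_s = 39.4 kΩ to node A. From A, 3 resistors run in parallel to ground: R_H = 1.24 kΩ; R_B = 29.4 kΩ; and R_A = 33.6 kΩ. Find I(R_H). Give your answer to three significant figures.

Combine the parallel branches: R_p = (1/1.24 + 1/29.4 + 1/33.6)⁻¹ = 1.149 kΩ.
V_A by voltage divider: V_A = 12.5 × 1.149/(39.4 + 1.149) = 0.3542 V.
Branch current I = V_A/R_H = 0.3542/1.24 = 0.2857 mA.
(Check via current divider: I_total = 0.3083 mA; share G_k/ΣG = 0.9267 → same result.)

I ≈ 0.286 mA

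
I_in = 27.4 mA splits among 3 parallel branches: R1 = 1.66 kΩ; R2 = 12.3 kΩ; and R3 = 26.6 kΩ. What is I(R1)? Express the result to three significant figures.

I ≈ 22.9 mA

Total conductance ΣG = 1/1.66 + 1/12.3 + 1/26.6 = 0.7213 (units of 1/kΩ).
By the current-divider rule, I = I_in · G_k/ΣG = 27.4 × 0.8352 = 22.88 mA.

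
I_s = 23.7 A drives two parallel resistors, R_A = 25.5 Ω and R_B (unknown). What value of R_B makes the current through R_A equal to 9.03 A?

R_B ≈ 15.7 Ω

The fraction through R_A equals R_B/(R_A+R_B).
9.03/23.7 = R_B/(R_A + R_B) → R_B = R_A · (0.3810)/(1 − 0.3810) = 25.5 × 0.6155 = 15.70 Ω.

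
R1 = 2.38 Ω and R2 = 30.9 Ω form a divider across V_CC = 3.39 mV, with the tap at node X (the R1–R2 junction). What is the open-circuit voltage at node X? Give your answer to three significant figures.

Open-circuit (no load on X): V_th = V_CC · R2/(R1 + R2) = 3.39 × 30.9/(2.380 + 30.9) = 3.148 mV.

V_th ≈ 3.15 mV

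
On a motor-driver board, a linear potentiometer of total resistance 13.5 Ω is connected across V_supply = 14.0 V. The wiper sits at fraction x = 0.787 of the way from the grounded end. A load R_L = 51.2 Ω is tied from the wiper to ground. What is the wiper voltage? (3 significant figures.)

Split the track: R_lower = x·R_p = 10.62 Ω, R_upper = (1−x)·R_p = 2.875 Ω.
(x·R_p) ‖ R_L = 8.799 Ω.
Then V_out = V_supply · 8.799/(2.875 + 8.799) = 10.55 V.
(Unloaded: V_out = x·V_supply = 11.0 V.)

V_out ≈ 10.6 V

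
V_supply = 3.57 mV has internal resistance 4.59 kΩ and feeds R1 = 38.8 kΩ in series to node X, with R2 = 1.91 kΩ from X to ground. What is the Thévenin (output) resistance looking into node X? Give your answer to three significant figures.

R_th ≈ 1.83 kΩ

R1' = 4.59 + 38.8 = 43.39 kΩ (source resistance + R1).
Looking into X with the source shorted: R_th = R1'·R2/(R1'+R2) = 43.39 × 1.91/45.30 = 1.829 kΩ.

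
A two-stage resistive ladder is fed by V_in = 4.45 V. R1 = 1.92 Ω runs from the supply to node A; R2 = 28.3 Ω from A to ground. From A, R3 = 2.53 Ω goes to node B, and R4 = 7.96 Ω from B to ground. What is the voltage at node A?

The second stage (R3 + R4 = 10.49 Ω) loads node A in parallel with R2.
R2 ‖ (R3+R4) = 7.653 Ω.
V_A = 4.45 × 7.653/(1.92 + 7.653) = 3.558 V.

V_A ≈ 3.56 V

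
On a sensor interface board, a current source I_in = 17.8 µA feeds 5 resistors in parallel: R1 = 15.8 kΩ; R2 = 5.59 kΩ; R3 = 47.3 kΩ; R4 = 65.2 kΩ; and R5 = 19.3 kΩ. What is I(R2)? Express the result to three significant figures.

I ≈ 9.64 µA

ΣG = 1/15.8 + 1/5.59 + 1/47.3 + 1/65.2 + 1/19.3 = 0.3305.
R2 takes the fraction G_k/ΣG = 0.1789/0.3305 = 0.5413, so I = 17.8 × 0.5413 = 9.635 µA.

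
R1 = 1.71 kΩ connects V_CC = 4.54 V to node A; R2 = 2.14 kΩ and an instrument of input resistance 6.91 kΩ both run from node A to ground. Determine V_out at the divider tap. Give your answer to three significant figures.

The load sits in parallel with R2, giving an effective lower resistance R2' = R2·R_L/(R2+R_L) = 1.634 kΩ.
Voltage divider with the loaded lower leg: V_out = 4.54 × 1.634/(1.71 + 1.634) = 4.54 × 0.4886 = 2.218 V.

V_out ≈ 2.22 V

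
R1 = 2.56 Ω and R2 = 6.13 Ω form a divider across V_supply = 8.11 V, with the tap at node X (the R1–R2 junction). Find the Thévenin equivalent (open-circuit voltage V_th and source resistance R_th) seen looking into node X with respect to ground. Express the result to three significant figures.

V_th ≈ 5.72 V, R_th ≈ 1.81 Ω

Open-circuit (no load on X): V_th = V_supply · R2/(R1 + R2) = 8.11 × 6.13/(2.560 + 6.13) = 5.721 V.
With V_supply suppressed (replaced by a short), R_th = R1 ‖ R2 = (2.560 × 6.13)/(2.560 + 6.13) = 1.806 Ω.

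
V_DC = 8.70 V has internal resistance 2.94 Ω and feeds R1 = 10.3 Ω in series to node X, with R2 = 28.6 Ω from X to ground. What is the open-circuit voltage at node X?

R1' = 2.94 + 10.3 = 13.24 Ω (source resistance + R1).
V_th is the unloaded tap voltage: V_DC · R2/(R1'+R2) = 8.70 × 0.6836 = 5.947 V.

V_th ≈ 5.95 V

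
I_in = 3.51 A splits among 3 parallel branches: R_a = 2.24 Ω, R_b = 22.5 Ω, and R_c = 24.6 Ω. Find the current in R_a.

Total conductance ΣG = 1/2.24 + 1/22.5 + 1/24.6 = 0.5315 (units of 1/Ω).
R_a takes the fraction G_k/ΣG = 0.4464/0.5315 = 0.8399, so I = 3.51 × 0.8399 = 2.948 A.

I ≈ 2.95 A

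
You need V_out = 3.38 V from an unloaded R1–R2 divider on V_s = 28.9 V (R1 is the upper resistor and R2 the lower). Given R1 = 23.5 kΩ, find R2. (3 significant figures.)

The divider ratio is R2/(R1+R2) = 3.38/28.9 = 0.1170.
Rearranging, R2 = R1·k/(1−k) = 23.5 × 0.1324 = 3.112 kΩ.

R2 ≈ 3.11 kΩ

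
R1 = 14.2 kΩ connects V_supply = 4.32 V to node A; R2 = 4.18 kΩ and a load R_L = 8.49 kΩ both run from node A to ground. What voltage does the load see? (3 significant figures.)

V_out ≈ 0.712 V

The load sits in parallel with R2, giving an effective lower resistance R2' = R2·R_L/(R2+R_L) = 2.801 kΩ.
Now apply the divider: V_out = 4.32 × 0.1648 = 0.7117 V.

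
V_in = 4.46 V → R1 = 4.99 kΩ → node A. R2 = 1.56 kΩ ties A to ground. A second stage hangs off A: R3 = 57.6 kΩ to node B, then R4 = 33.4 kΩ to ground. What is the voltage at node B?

V_B ≈ 0.385 V

The second stage (R3 + R4 = 91.00 kΩ) loads node A in parallel with R2.
Effective lower resistance at A: R2 ‖ 91.00 = 1.534 kΩ.
First divider: V_A = V_in · 1.534/(4.99 + 1.534) = 1.049 V.
Stage 2 is unloaded, so V_B = V_A · R4/(R3+R4) = 1.049 × 33.4/91.00 = 0.3848 V.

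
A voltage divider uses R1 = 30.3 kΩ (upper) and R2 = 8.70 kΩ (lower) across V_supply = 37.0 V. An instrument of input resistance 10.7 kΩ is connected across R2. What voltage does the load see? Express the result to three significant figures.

V_out ≈ 5.06 V

The load sits in parallel with R2, giving an effective lower resistance R2' = R2·R_L/(R2+R_L) = 4.798 kΩ.
Voltage divider with the loaded lower leg: V_out = 37.0 × 4.798/(30.3 + 4.798) = 37.0 × 0.1367 = 5.058 V.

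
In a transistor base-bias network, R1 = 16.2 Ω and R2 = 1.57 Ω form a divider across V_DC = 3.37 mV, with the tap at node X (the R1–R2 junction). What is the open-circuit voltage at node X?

V_th ≈ 0.298 mV

Open-circuit (no load on X): V_th = V_DC · R2/(R1 + R2) = 3.37 × 1.57/(16.20 + 1.57) = 0.2977 mV.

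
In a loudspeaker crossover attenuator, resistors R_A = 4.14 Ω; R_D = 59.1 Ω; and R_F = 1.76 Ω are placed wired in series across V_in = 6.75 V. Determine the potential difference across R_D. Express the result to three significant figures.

Total series resistance ΣR = 4.14 + 59.1 + 1.76 = 65.00 Ω.
Voltage divider: V = V_in · (59.10 / 65.00) = 6.75 × 0.9092 = 6.137 V.

V ≈ 6.14 V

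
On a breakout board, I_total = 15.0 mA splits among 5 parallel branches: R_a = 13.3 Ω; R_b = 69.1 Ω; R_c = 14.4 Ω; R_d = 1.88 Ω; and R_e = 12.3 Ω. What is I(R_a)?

ΣG = 1/13.3 + 1/69.1 + 1/14.4 + 1/1.88 + 1/12.3 = 0.7723.
Current divider: I(R_a) = I_total · G_k/ΣG = 15.0 × (0.07519/0.7723) = 15.0 × 0.09735 = 1.460 mA.

I ≈ 1.46 mA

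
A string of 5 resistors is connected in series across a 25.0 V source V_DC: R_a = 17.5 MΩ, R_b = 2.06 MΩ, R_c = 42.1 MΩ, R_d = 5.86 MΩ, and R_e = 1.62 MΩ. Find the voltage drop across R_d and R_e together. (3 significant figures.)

V ≈ 2.70 V

Total series resistance ΣR = 17.5 + 2.06 + 42.1 + 5.86 + 1.62 = 69.14 MΩ.
R_{R_d..R_e} = 5.86 + 1.62 = 7.480 MΩ.
V = V_DC · R/ΣR = 25.0 × 0.1082 = 2.705 V.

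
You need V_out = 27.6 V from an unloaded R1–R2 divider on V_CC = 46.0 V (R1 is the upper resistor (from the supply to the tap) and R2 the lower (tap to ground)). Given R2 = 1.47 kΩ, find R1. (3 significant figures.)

Required fraction k = V_out/V_CC = 0.6000.
So R1 = R2 · (V_CC/V_out − 1) = 1.47 × (46.0/27.6 − 1) = 1.47 × 0.6667 = 0.9800 kΩ.

R1 ≈ 0.980 kΩ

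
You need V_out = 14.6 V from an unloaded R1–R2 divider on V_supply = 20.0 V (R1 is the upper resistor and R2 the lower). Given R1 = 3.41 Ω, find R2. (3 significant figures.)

Required fraction k = V_out/V_supply = 0.7300.
So R2 = R1 · V_out/(V_supply − V_out) = 3.41 × 14.6/(20.0 − 14.6) = 3.41 × 2.704 = 9.220 Ω.

R2 ≈ 9.22 Ω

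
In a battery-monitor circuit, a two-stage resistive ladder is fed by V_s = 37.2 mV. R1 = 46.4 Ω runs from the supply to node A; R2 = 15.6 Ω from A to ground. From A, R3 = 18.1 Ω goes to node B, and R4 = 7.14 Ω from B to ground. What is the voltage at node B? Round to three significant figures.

V_B ≈ 1.81 mV

The second stage (R3 + R4 = 25.24 Ω) loads node A in parallel with R2.
Effective lower resistance at A: R2 ‖ 25.24 = 9.641 Ω.
V_A = 37.2 × 9.641/(46.4 + 9.641) = 6.400 mV.
Then the unloaded second divider: V_B = V_A × R4/(R3+R4) = 6.400 × 0.2829 = 1.810 mV.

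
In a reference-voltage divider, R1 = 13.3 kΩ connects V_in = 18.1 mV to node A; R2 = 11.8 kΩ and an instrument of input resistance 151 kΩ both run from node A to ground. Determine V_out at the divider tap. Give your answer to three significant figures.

The load sits in parallel with R2, giving an effective lower resistance R2' = R2·R_L/(R2+R_L) = 10.94 kΩ.
Then V_out = V_in · R2'/(R1 + R2') = 18.1 × 10.94/24.24 = 8.171 mV.

V_out ≈ 8.17 mV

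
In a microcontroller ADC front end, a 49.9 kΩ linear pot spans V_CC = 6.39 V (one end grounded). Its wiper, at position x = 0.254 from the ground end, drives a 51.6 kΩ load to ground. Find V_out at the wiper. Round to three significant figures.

The pot divides into 37.23 kΩ above the wiper and 12.67 kΩ below.
R_L loads the lower segment: effective lower R = 10.18 kΩ.
V_out = 6.39 × 10.18/(37.23 + 10.18) = 1.372 V.

V_out ≈ 1.37 V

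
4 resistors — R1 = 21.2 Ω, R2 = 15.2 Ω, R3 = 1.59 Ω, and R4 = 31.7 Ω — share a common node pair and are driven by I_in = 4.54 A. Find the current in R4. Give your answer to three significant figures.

I ≈ 0.185 A

Conductances: ΣG = 1/21.2 + 1/15.2 + 1/1.59 + 1/31.7 = 0.7734 (1/Ω).
Current divider: I(R4) = I_in · G_k/ΣG = 4.54 × (0.03155/0.7734) = 4.54 × 0.04079 = 0.1852 A.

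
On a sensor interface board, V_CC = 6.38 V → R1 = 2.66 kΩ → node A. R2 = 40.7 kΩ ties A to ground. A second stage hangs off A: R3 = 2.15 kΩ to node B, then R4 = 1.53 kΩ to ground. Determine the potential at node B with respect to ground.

The second stage (R3 + R4 = 3.680 kΩ) loads node A in parallel with R2.
R2 ‖ (R3+R4) = 3.375 kΩ.
First divider: V_A = V_CC · 3.375/(2.66 + 3.375) = 3.568 V.
Then the unloaded second divider: V_B = V_A × R4/(R3+R4) = 3.568 × 0.4158 = 1.483 V.

V_B ≈ 1.48 V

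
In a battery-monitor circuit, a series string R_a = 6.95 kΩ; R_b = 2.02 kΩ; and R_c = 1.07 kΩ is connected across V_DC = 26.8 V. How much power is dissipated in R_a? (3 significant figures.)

P ≈ 49.5 mW

Series current I = V_DC/ΣR = 26.8/10.04 = 2.669 mA.
P(R_a) = I²·R_a = (2.669)² × 6.95 = 49.52 mW.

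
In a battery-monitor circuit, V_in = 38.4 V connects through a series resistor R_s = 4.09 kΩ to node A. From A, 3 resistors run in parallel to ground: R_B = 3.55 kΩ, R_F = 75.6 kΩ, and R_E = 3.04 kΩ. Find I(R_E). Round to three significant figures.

Combine the parallel branches: R_p = (1/3.55 + 1/75.6 + 1/3.04)⁻¹ = 1.603 kΩ.
Node voltage V_A = V_in · R_p/(R_s + R_p) = 38.4 × 0.2816 = 10.81 V.
Branch current I = V_A/R_E = 10.81/3.04 = 3.557 mA.
(Check via current divider: I_total = 6.745 mA; share G_k/ΣG = 0.5273 → same result.)

I ≈ 3.56 mA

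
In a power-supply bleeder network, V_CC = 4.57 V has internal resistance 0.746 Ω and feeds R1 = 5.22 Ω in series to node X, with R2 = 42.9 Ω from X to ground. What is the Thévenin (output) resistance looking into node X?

R1' = 0.746 + 5.22 = 5.966 Ω (source resistance + R1).
With V_CC suppressed (replaced by a short), R_th = R1' ‖ R2 = (5.966 × 42.9)/(5.966 + 42.9) = 5.238 Ω.

R_th ≈ 5.24 Ω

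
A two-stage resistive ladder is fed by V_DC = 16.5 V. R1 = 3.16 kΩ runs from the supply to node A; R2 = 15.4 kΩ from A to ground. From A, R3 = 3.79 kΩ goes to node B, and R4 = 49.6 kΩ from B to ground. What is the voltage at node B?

Node A sees R2 in parallel with the series input of stage 2, R3 + R4 = 53.39 kΩ.
R2 ‖ (R3+R4) = 11.95 kΩ.
So V_A = 16.5 × 0.7909 = 13.05 V.
Stage 2 is unloaded, so V_B = V_A · R4/(R3+R4) = 13.05 × 49.6/53.39 = 12.12 V.

V_B ≈ 12.1 V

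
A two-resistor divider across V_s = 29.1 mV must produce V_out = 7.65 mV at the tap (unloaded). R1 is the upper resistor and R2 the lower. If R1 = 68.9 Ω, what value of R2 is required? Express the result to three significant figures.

V_out/V_s = R2/(R1+R2) = 0.2629.
R2 = R1 · 0.2629/(1 − 0.2629) = 24.57 Ω.

R2 ≈ 24.6 Ω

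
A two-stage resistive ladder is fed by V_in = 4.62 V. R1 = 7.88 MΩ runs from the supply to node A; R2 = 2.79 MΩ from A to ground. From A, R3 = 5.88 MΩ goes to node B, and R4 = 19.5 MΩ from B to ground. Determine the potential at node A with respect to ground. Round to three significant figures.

Node A sees R2 in parallel with the series input of stage 2, R3 + R4 = 25.38 MΩ.
R2 ‖ (R3+R4) = 2.514 MΩ.
First divider: V_A = V_in · 2.514/(7.88 + 2.514) = 1.117 V.

V_A ≈ 1.12 V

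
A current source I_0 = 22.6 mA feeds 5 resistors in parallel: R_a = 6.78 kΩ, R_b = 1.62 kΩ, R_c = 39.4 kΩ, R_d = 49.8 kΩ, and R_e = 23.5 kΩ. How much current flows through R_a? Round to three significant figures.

I ≈ 3.91 mA

Conductances: ΣG = 1/6.78 + 1/1.62 + 1/39.4 + 1/49.8 + 1/23.5 = 0.8528 (1/kΩ).
By the current-divider rule, I = I_0 · G_k/ΣG = 22.6 × 0.1730 = 3.909 mA.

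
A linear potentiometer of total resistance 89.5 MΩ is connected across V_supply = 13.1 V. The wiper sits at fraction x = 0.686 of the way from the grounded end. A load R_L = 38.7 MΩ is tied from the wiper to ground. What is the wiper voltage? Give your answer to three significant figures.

V_out ≈ 6.00 V

Split the track: R_lower = x·R_p = 61.40 MΩ, R_upper = (1−x)·R_p = 28.10 MΩ.
(x·R_p) ‖ R_L = 23.74 MΩ.
Then V_out = V_supply · 23.74/(28.10 + 23.74) = 5.998 V.
(Unloaded: V_out = x·V_supply = 8.99 V.)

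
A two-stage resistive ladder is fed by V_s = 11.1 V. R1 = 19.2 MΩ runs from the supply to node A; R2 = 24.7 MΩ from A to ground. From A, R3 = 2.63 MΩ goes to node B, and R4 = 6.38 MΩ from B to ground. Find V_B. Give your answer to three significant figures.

Node A sees R2 in parallel with the series input of stage 2, R3 + R4 = 9.010 MΩ.
Effective lower resistance at A: R2 ‖ 9.010 = 6.602 MΩ.
V_A = 11.1 × 6.602/(19.2 + 6.602) = 2.840 V.
Then the unloaded second divider: V_B = V_A × R4/(R3+R4) = 2.840 × 0.7081 = 2.011 V.

V_B ≈ 2.01 V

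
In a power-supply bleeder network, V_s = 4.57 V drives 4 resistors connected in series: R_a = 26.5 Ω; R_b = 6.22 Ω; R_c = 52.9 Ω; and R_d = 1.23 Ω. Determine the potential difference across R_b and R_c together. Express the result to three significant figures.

Total series resistance ΣR = 26.5 + 6.22 + 52.9 + 1.23 = 86.85 Ω.
R_{R_b..R_c} = 6.22 + 52.9 = 59.12 Ω.
V = V_s · R/ΣR = 4.57 × 0.6807 = 3.111 V.

V ≈ 3.11 V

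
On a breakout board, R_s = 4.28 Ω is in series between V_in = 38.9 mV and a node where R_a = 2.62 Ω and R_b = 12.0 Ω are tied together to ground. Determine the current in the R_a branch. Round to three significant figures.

Parallel bank: R_p = 1/(1/2.62 + 1/12.0) = 2.150 Ω.
V_A by voltage divider: V_A = 38.9 × 2.150/(4.28 + 2.150) = 13.01 mV.
Branch current I = V_A/R_a = 13.01/2.62 = 4.965 mA.

I ≈ 4.97 mA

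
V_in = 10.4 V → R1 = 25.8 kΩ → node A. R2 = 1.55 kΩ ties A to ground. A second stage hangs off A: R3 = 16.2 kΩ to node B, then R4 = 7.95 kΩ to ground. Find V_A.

V_A ≈ 0.556 V

The second stage (R3 + R4 = 24.15 kΩ) loads node A in parallel with R2.
Effective lower resistance at A: R2 ‖ 24.15 = 1.457 kΩ.
So V_A = 10.4 × 0.05344 = 0.5557 V.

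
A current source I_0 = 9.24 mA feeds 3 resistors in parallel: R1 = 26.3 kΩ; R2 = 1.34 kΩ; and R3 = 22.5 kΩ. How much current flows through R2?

I ≈ 8.32 mA

Conductances: ΣG = 1/26.3 + 1/1.34 + 1/22.5 = 0.8287 (1/kΩ).
By the current-divider rule, I = I_0 · G_k/ΣG = 9.24 × 0.9005 = 8.321 mA.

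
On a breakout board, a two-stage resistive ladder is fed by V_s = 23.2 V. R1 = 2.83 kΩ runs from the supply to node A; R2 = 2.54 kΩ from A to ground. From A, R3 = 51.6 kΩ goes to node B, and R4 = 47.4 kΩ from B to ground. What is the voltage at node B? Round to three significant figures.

Looking into the second stage from A: R3 + R4 = 99.00 kΩ appears in parallel with R2.
Effective lower resistance at A: R2 ‖ 99.00 = 2.476 kΩ.
So V_A = 23.2 × 0.4667 = 10.83 V.
Stage 2 is unloaded, so V_B = V_A · R4/(R3+R4) = 10.83 × 47.4/99.00 = 5.184 V.

V_B ≈ 5.18 V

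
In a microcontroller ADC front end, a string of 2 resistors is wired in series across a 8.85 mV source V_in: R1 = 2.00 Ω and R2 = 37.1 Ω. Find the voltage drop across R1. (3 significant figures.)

V ≈ 0.453 mV

Series total: ΣR = 2.00 + 37.1 = 39.10 Ω.
Voltage divider: V = V_in · (2.000 / 39.10) = 8.85 × 0.05115 = 0.4527 mV.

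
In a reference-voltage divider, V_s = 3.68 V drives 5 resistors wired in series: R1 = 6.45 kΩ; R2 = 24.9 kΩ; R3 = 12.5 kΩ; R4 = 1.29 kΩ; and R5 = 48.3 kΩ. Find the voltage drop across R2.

Total series resistance ΣR = 6.45 + 24.9 + 12.5 + 1.29 + 48.3 = 93.44 kΩ.
Voltage divider: V = V_s · (24.90 / 93.44) = 3.68 × 0.2665 = 0.9807 V.

V ≈ 0.981 V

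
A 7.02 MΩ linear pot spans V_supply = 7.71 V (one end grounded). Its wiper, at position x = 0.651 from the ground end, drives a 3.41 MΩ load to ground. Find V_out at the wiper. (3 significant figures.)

V_out ≈ 3.42 V

The pot divides into 2.450 MΩ above the wiper and 4.570 MΩ below.
R_L loads the lower segment: effective lower R = 1.953 MΩ.
Then V_out = V_supply · 1.953/(2.450 + 1.953) = 3.420 V.
(Unloaded: V_out = x·V_supply = 5.02 V.)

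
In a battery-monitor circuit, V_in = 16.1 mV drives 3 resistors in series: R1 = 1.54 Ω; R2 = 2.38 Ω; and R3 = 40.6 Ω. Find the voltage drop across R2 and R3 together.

V ≈ 15.5 mV

Total series resistance ΣR = 1.54 + 2.38 + 40.6 = 44.52 Ω.
R_{R2..R3} = 2.38 + 40.6 = 42.98 Ω.
By the voltage-divider rule, V = 16.1 × 42.98/44.52 = 15.54 mV.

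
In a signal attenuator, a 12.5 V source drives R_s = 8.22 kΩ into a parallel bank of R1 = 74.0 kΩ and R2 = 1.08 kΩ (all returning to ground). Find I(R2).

I ≈ 1.33 mA

Equivalent of the parallel group: R_p = 1.064 kΩ.
Node voltage V_A = V_supply · R_p/(R_s + R_p) = 12.5 × 0.1147 = 1.433 V.
Branch current I = V_A/R2 = 1.433/1.08 = 1.327 mA.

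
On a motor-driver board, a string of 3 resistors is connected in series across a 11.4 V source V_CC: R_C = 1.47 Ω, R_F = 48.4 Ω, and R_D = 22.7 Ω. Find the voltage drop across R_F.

Total series resistance ΣR = 1.47 + 48.4 + 22.7 = 72.57 Ω.
By the voltage-divider rule, V = 11.4 × 48.40/72.57 = 7.603 V.

V ≈ 7.60 V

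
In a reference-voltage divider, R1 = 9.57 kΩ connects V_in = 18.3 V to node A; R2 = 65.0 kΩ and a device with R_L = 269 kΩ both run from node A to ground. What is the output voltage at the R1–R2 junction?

V_out ≈ 15.5 V

R2 ‖ R_L = (65.0 × 269)/(65.0 + 269) = 52.35 kΩ.
Then V_out = V_in · R2'/(R1 + R2') = 18.3 × 52.35/61.92 = 15.47 V.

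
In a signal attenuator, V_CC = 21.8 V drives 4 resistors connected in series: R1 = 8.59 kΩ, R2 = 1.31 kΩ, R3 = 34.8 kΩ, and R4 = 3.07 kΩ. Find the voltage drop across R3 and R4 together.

ΣR = 8.59 + 1.31 + 34.8 + 3.07 = 47.77 kΩ.
R_{R3..R4} = 34.8 + 3.07 = 37.87 kΩ.
By the voltage-divider rule, V = 21.8 × 37.87/47.77 = 17.28 V.

V ≈ 17.3 V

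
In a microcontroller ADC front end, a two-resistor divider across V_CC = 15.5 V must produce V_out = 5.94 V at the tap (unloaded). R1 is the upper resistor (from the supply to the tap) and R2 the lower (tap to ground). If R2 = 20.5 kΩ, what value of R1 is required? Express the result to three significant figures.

The divider ratio is R2/(R1+R2) = 5.94/15.5 = 0.3832.
Rearranging, R1 = R2·(1−k)/k = 20.5 × 1.609 = 32.99 kΩ.

R1 ≈ 33.0 kΩ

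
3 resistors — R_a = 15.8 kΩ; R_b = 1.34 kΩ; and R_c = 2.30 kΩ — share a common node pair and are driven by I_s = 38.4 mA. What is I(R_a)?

I ≈ 1.95 mA

Conductances: ΣG = 1/15.8 + 1/1.34 + 1/2.30 = 1.244 (1/kΩ).
By the current-divider rule, I = I_s · G_k/ΣG = 38.4 × 0.05086 = 1.953 mA.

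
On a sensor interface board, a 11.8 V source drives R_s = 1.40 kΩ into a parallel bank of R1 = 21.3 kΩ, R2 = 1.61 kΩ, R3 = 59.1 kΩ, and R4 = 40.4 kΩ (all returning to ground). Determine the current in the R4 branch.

Equivalent of the parallel group: R_p = 1.409 kΩ.
V_A = 11.8 × 1.409/2.809 = 5.919 V.
Branch current I = V_A/R4 = 5.919/40.4 = 0.1465 mA.

I ≈ 0.147 mA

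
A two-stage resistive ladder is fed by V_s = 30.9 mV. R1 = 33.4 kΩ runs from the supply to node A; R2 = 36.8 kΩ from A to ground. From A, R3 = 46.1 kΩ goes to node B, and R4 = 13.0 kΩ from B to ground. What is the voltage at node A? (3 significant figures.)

The second stage (R3 + R4 = 59.10 kΩ) loads node A in parallel with R2.
Effective lower resistance at A: R2 ‖ 59.10 = 22.68 kΩ.
V_A = 30.9 × 22.68/(33.4 + 22.68) = 12.50 mV.

V_A ≈ 12.5 mV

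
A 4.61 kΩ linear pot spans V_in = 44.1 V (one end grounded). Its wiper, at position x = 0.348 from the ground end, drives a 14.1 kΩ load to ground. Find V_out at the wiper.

Lower segment x·R_p = 1.604 kΩ; upper segment (1−x)·R_p = 3.006 kΩ.
R_L loads the lower segment: effective lower R = 1.440 kΩ.
Loaded-divider output: V_out = 44.1 × 0.3240 = 14.29 V.
(Unloaded: V_out = x·V_in = 15.3 V.)

V_out ≈ 14.3 V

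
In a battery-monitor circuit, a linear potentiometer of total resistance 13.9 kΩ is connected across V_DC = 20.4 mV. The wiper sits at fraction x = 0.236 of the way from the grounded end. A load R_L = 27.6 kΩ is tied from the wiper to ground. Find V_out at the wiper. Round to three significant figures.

The pot divides into 10.62 kΩ above the wiper and 3.280 kΩ below.
Lower segment in parallel with the load: 3.280 ‖ 27.6 = 2.932 kΩ.
V_out = 20.4 × 2.932/(10.62 + 2.932) = 4.414 mV.

V_out ≈ 4.41 mV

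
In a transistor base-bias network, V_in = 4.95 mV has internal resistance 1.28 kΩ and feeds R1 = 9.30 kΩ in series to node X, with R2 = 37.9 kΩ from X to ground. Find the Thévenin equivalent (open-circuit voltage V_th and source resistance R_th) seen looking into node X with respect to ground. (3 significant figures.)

R1' = 1.28 + 9.30 = 10.58 kΩ (source resistance + R1).
V_th is the unloaded tap voltage: V_in · R2/(R1'+R2) = 4.95 × 0.7818 = 3.870 mV.
With V_in suppressed (replaced by a short), R_th = R1' ‖ R2 = (10.58 × 37.9)/(10.58 + 37.9) = 8.271 kΩ.

V_th ≈ 3.87 mV, R_th ≈ 8.27 kΩ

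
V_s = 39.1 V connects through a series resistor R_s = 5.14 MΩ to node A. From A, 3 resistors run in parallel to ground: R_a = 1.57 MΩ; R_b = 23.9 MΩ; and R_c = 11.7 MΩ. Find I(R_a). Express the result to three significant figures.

Equivalent of the parallel group: R_p = 1.308 MΩ.
V_A = 39.1 × 1.308/6.448 = 7.934 V.
Branch current I = V_A/R_a = 7.934/1.57 = 5.053 µA.

I ≈ 5.05 µA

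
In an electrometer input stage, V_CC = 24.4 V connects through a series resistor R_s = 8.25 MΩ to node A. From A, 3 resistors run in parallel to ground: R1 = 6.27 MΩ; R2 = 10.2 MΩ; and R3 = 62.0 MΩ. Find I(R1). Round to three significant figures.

I ≈ 1.19 µA

Equivalent of the parallel group: R_p = 3.654 MΩ.
V_A = 24.4 × 3.654/11.90 = 7.490 V.
Branch current I = V_A/R1 = 7.490/6.27 = 1.195 µA.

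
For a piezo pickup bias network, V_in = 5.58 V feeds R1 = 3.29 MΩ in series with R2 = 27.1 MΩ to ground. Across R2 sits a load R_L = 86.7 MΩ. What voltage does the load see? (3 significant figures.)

R2 ‖ R_L = (27.1 × 86.7)/(27.1 + 86.7) = 20.65 MΩ.
Voltage divider with the loaded lower leg: V_out = 5.58 × 20.65/(3.29 + 20.65) = 5.58 × 0.8626 = 4.813 V.

V_out ≈ 4.81 V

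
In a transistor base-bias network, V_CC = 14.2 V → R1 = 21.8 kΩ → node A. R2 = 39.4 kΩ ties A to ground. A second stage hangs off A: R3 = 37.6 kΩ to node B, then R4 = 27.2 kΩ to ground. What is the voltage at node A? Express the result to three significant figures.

V_A ≈ 7.51 V

Looking into the second stage from A: R3 + R4 = 64.80 kΩ appears in parallel with R2.
R2 ‖ (R3+R4) = 24.50 kΩ.
First divider: V_A = V_CC · 24.50/(21.8 + 24.50) = 7.514 V.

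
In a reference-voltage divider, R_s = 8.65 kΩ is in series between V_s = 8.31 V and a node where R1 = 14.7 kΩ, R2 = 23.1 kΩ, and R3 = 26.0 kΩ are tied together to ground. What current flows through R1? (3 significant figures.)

Combine the parallel branches: R_p = (1/14.7 + 1/23.1 + 1/26.0)⁻¹ = 6.677 kΩ.
V_A = 8.31 × 6.677/15.33 = 3.620 V.
I(R1) = V_A / R1 = 3.620/14.7 = 0.2463 mA.
(Check via current divider: I_total = 0.5422 mA; share G_k/ΣG = 0.4542 → same result.)

I ≈ 0.246 mA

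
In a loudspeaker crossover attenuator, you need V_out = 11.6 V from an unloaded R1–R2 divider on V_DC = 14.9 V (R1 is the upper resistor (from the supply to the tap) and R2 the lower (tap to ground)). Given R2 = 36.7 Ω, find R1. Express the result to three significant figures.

Required fraction k = V_out/V_DC = 0.7785.
So R1 = R2 · (V_DC/V_out − 1) = 36.7 × (14.9/11.6 − 1) = 36.7 × 0.2845 = 10.44 Ω.

R1 ≈ 10.4 Ω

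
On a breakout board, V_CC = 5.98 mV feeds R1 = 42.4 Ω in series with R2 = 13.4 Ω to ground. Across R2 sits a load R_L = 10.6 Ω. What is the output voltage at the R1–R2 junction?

The load sits in parallel with R2, giving an effective lower resistance R2' = R2·R_L/(R2+R_L) = 5.918 Ω.
Now apply the divider: V_out = 5.98 × 0.1225 = 0.7325 mV.
(Unloaded it would be 1.44 mV; the load pulls it down.)

V_out ≈ 0.732 mV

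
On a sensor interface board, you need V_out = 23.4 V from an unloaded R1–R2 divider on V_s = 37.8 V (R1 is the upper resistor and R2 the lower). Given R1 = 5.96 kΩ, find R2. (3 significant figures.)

R2 ≈ 9.69 kΩ

Required fraction k = V_out/V_s = 0.6190.
So R2 = R1 · V_out/(V_s − V_out) = 5.96 × 23.4/(37.8 − 23.4) = 5.96 × 1.625 = 9.685 kΩ.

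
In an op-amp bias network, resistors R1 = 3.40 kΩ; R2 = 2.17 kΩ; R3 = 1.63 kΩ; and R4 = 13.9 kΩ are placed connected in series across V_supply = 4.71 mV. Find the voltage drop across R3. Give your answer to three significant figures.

V ≈ 0.364 mV

ΣR = 3.40 + 2.17 + 1.63 + 13.9 = 21.10 kΩ.
V = V_supply · R/ΣR = 4.71 × 0.07725 = 0.3639 mV.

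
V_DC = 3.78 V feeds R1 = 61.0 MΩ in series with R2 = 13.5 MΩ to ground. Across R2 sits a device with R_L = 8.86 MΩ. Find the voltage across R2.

V_out ≈ 0.305 V

R2 ‖ R_L = (13.5 × 8.86)/(13.5 + 8.86) = 5.349 MΩ.
Voltage divider with the loaded lower leg: V_out = 3.78 × 5.349/(61.0 + 5.349) = 3.78 × 0.08062 = 0.3048 V.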